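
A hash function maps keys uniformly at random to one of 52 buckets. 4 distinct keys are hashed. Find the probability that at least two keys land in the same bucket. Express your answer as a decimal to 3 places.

It's easier to compute the probability that all 4 are distinct.
P(all distinct) = 52/52 · 51/52 · ··· · 49/52 ≈ 0.889.
So the probability of at least one match is 1 − 0.889 = 0.111.

0.111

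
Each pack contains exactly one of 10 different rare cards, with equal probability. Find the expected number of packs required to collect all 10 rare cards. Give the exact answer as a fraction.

After i distinct types are collected, each trial gives a new one with probability (10−i)/10, so the expected wait for the next new type is 10/(10−i).
E = 10/10 + 10/9 + 10/8 + 10/7 + 10/6 + 10/5 + 10/4 + 10/3 + 10/2 + 10/1 = 7381/252.

7381/252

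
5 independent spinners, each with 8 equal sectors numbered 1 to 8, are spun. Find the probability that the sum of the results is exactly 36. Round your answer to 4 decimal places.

There are 8^5 = 32768 equally likely outcomes.
The number of ordered 5-tuples from {1,…,8} summing to 36 is 70.
P(sum = 36) = 70/32768 = 35/16384 ≈ 0.0021.

0.0021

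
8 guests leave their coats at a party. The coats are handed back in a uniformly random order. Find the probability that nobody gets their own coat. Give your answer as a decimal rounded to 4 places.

0.3679

This is the derangement probability: permutations of 8 with no fixed point.
D(8) = 8! · (1 − 1/1! + 1/2! − ··· + (−1)^8/8!) = 14833.
P = 14833/40320 = 2119/5760 ≈ 0.3679.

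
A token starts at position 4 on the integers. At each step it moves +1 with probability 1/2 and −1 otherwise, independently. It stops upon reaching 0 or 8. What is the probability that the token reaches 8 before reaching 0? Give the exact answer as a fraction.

With a fair step, P(i) = ½P(i−1) + ½P(i+1) with P(0)=0, P(8)=1 has the linear solution P(i) = i/8.
P(4) = 4/8 = 1/2.

1/2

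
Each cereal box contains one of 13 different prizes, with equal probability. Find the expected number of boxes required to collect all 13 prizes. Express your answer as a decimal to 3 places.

41.342

After i distinct types are collected, each trial gives a new one with probability (13−i)/13, so the expected wait for the next new type is 13/(13−i).
E = 13/13 + 13/12 + 13/11 + 13/10 + 13/9 + 13/8 + 13/7 + 13/6 + 13/5 + 13/4 + 13/3 + 13/2 + 13/1 = 1145993/27720 ≈ 41.342.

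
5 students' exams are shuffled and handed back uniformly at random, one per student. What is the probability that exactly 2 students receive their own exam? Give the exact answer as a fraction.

Choose which 2 of the 5 are fixed: C(5,2) = 10 ways.
The remaining 3 must have no fixed point: D(3) = 2.
P = 10·2/120 = 1/6.

1/6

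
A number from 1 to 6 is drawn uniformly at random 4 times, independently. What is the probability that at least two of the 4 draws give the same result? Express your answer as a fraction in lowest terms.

P(all 4 different) = 6/6 · 5/6 · ··· · 3/6 = 5/18.
P(at least two equal) = 1 − 5/18 = 13/18.

13/18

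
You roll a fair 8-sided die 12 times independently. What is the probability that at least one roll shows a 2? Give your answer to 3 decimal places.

0.799

P(no roll shows a 2) = (7/8)^12 ≈ 0.201.
P(at least one) = 1 − 0.201 = 0.799.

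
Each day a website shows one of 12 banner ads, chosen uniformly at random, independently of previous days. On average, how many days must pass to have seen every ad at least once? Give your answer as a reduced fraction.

86021/2310

After i distinct types are collected, each trial gives a new one with probability (12−i)/12, so the expected wait for the next new type is 12/(12−i).
E = 12/12 + 12/11 + 12/10 + 12/9 + 12/8 + 12/7 + 12/6 + 12/5 + 12/4 + 12/3 + 12/2 + 12/1 = 86021/2310.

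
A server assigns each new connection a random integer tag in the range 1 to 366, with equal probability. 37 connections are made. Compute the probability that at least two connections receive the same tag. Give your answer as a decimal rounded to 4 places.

It's easier to compute the probability that all 37 are distinct.
P(all distinct) = 366/366 · 365/366 · ··· · 330/366 ≈ 0.1521.
So the probability of at least one match is 1 − 0.1521 = 0.8479.

0.8479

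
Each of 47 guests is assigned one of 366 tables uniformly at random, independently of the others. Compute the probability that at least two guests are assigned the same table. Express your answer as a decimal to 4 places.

It's easier to compute the probability that all 47 are distinct.
P(all distinct) = 366/366 · 365/366 · ··· · 320/366 ≈ 0.0456.
So the probability of at least one match is 1 − 0.0456 = 0.9544.

0.9544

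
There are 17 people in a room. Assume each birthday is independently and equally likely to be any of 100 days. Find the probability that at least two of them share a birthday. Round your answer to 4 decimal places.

It's easier to compute the probability that all 17 are distinct.
P(all distinct) = 100/100 · 99/100 · ··· · 84/100 ≈ 0.2365.
So the probability of at least one match is 1 − 0.2365 = 0.7635.

0.7635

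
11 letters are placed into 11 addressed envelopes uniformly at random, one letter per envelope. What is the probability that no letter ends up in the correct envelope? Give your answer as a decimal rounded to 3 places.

0.368

This is the derangement probability: permutations of 11 with no fixed point.
D(11) = 11! · (1 − 1/1! + 1/2! − ··· + (−1)^11/11!) = 14684570.
P = 14684570/39916800 = 1468457/3991680 ≈ 0.368.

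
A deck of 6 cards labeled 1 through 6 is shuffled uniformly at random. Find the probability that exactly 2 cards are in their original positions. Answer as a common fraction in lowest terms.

3/16

Choose which 2 of the 6 are fixed: C(6,2) = 15 ways.
The remaining 4 must have no fixed point: D(4) = 9.
P = 15·9/720 = 3/16.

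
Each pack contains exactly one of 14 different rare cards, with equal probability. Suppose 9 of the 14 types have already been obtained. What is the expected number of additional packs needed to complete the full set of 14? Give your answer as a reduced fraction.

Starting from 9 distinct types, each trial gives a new one with probability (14−i)/14 when i types are held, so the wait for the next new type is 14/(14−i).
E = 14/5 + 14/4 + 14/3 + 14/2 + 14/1 = 959/30.

959/30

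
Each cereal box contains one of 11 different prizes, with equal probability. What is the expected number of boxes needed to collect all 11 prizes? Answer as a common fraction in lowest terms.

83711/2520

After i distinct types are collected, each trial gives a new one with probability (11−i)/11, so the expected wait for the next new type is 11/(11−i).
E = 11/11 + 11/10 + 11/9 + 11/8 + 11/7 + 11/6 + 11/5 + 11/4 + 11/3 + 11/2 + 11/1 = 83711/2520.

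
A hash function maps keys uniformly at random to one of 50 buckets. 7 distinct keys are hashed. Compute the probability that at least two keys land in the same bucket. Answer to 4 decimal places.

It's easier to compute the probability that all 7 are distinct.
P(all distinct) = 50/50 · 49/50 · ··· · 44/50 ≈ 0.6444.
So the probability of at least one match is 1 − 0.6444 = 0.3556.

0.3556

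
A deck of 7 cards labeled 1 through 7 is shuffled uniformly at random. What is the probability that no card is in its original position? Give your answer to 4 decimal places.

This is the derangement probability: permutations of 7 with no fixed point.
D(7) = 7! · (1 − 1/1! + 1/2! − ··· + (−1)^7/7!) = 1854.
P = 1854/5040 = 103/280 ≈ 0.3679.

0.3679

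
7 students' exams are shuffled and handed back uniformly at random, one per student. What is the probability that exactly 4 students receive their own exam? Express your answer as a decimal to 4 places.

0.0139

Choose which 4 of the 7 are fixed: C(7,4) = 35 ways.
The remaining 3 must have no fixed point: D(3) = 2.
P = 35·2/5040 = 1/72 ≈ 0.0139.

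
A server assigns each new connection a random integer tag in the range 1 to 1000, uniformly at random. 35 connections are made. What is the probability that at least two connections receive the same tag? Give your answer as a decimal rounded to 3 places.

0.452

It's easier to compute the probability that all 35 are distinct.
P(all distinct) = 1000/1000 · 999/1000 · ··· · 966/1000 ≈ 0.548.
So the probability of at least one match is 1 − 0.548 = 0.452.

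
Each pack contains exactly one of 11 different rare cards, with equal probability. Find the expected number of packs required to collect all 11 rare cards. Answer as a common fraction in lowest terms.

83711/2520

After i distinct types are collected, each trial gives a new one with probability (11−i)/11, so the expected wait for the next new type is 11/(11−i).
E = 11/11 + 11/10 + 11/9 + 11/8 + 11/7 + 11/6 + 11/5 + 11/4 + 11/3 + 11/2 + 11/1 = 83711/2520.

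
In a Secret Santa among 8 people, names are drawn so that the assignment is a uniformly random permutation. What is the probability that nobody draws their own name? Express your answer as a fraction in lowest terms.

2119/5760

This is the derangement probability: permutations of 8 with no fixed point.
D(8) = 8! · (1 − 1/1! + 1/2! − ··· + (−1)^8/8!) = 14833.
P = 14833/40320 = 2119/5760.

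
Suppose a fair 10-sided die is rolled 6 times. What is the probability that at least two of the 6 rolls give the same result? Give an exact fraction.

1061/1250

P(all 6 different) = 10/10 · 9/10 · ··· · 5/10 = 189/1250.
P(at least two equal) = 1 − 189/1250 = 1061/1250.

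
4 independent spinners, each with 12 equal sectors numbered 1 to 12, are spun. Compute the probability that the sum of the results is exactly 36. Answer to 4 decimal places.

0.0217

There are 12^4 = 20736 equally likely outcomes.
The number of ordered 4-tuples from {1,…,12} summing to 36 is 451.
P(sum = 36) = 451/20736 ≈ 0.0217.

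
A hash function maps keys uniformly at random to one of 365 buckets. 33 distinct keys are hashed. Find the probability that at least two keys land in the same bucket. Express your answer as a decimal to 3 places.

It's easier to compute the probability that all 33 are distinct.
P(all distinct) = 365/365 · 364/365 · ··· · 333/365 ≈ 0.225.
So the probability of at least one match is 1 − 0.225 = 0.775.

0.775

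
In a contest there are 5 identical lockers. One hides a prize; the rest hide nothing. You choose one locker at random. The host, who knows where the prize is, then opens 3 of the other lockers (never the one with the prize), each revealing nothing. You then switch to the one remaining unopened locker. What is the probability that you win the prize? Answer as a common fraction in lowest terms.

Your original locker holds the prize with probability 1/5, so the other 4 collectively hold it with probability 4/5.
The host can always find 3 empty lockers to open, so the reveals don't change that 4/5; it is now spread over the 1 remaining unopened locker.
P(win by switching) = (4/5) · (1/1) = 4/5.

4/5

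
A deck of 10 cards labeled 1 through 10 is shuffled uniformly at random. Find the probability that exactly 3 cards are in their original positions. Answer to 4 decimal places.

Choose which 3 of the 10 are fixed: C(10,3) = 120 ways.
The remaining 7 must have no fixed point: D(7) = 1854.
P = 120·1854/3628800 = 103/1680 ≈ 0.0613.

0.0613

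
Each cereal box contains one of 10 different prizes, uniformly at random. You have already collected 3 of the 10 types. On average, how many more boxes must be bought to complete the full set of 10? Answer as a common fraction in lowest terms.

363/14

Starting from 3 distinct types, each trial gives a new one with probability (10−i)/10 when i types are held, so the wait for the next new type is 10/(10−i).
E = 10/7 + 10/6 + 10/5 + 10/4 + 10/3 + 10/2 + 10/1 = 363/14.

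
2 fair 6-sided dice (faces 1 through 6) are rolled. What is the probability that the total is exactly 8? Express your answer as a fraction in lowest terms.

There are 6^2 = 36 equally likely outcomes.
The number of ordered 2-tuples from {1,…,6} summing to 8 is 5.
P(sum = 8) = 5/36.

5/36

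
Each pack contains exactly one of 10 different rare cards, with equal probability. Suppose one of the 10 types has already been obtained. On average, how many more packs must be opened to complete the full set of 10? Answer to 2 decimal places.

Starting from 1 distinct type, each trial gives a new one with probability (10−i)/10 when i types are held, so the wait for the next new type is 10/(10−i).
E = 10/9 + 10/8 + 10/7 + 10/6 + 10/5 + 10/4 + 10/3 + 10/2 + 10/1 = 7129/252 ≈ 28.29.

28.29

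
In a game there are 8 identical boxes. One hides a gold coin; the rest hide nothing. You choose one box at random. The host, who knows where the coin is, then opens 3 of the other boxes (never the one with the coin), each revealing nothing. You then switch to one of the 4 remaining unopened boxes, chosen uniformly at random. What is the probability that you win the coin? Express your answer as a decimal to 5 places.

Your original box holds the coin with probability 1/8, so the other 7 collectively hold it with probability 7/8.
The host can always find 3 empty boxes to open, so the reveals don't change that 7/8; it is now spread over the 4 remaining unopened boxes.
P(win by switching) = (7/8) · (1/4) = 7/32 ≈ 0.21875.

0.21875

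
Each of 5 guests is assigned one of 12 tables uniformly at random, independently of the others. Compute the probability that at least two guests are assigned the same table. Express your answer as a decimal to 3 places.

It's easier to compute the probability that all 5 are distinct.
P(all distinct) = 12/12 · 11/12 · ··· · 8/12 ≈ 0.382.
So the probability of at least one match is 1 − 0.382 = 0.618.

0.618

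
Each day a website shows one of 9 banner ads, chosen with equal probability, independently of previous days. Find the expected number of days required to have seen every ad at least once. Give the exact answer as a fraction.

7129/280

After i distinct types are collected, each trial gives a new one with probability (9−i)/9, so the expected wait for the next new type is 9/(9−i).
E = 9/9 + 9/8 + 9/7 + 9/6 + 9/5 + 9/4 + 9/3 + 9/2 + 9/1 = 7129/280.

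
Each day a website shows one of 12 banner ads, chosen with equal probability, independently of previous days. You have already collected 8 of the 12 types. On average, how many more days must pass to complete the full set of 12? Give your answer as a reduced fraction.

25

Starting from 8 distinct types, each trial gives a new one with probability (12−i)/12 when i types are held, so the wait for the next new type is 12/(12−i).
E = 12/4 + 12/3 + 12/2 + 12/1 = 25.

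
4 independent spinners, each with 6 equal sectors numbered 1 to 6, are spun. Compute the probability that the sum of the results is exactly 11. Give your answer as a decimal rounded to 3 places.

There are 6^4 = 1296 equally likely outcomes.
The number of ordered 4-tuples from {1,…,6} summing to 11 is 104.
P(sum = 11) = 104/1296 = 13/162 ≈ 0.080.

0.080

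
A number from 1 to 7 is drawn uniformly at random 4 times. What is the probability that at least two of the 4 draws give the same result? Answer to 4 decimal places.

0.6501

P(all 4 different) = 7/7 · 6/7 · ··· · 4/7 ≈ 0.3499.
P(at least two equal) = 1 − 0.3499 = 0.6501.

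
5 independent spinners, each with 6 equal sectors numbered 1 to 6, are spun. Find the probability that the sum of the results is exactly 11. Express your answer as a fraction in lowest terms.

205/7776

There are 6^5 = 7776 equally likely outcomes.
The number of ordered 5-tuples from {1,…,6} summing to 11 is 205.
P(sum = 11) = 205/7776.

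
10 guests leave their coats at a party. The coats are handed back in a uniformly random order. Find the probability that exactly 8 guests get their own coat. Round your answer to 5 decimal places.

0.00001

Choose which 8 of the 10 are fixed: C(10,8) = 45 ways.
The remaining 2 must have no fixed point: D(2) = 1.
P = 45·1/3628800 = 1/80640 ≈ 0.00001.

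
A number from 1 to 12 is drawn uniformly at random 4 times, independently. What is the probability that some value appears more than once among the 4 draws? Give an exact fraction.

41/96

P(all 4 different) = 12/12 · 11/12 · ··· · 9/12 = 55/96.
P(at least two equal) = 1 − 55/96 = 41/96.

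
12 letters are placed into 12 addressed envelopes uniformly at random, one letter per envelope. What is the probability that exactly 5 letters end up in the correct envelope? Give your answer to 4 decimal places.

Choose which 5 of the 12 are fixed: C(12,5) = 792 ways.
The remaining 7 must have no fixed point: D(7) = 1854.
P = 792·1854/479001600 = 103/33600 ≈ 0.0031.

0.0031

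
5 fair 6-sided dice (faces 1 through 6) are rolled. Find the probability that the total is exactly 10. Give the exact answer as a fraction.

7/432

There are 6^5 = 7776 equally likely outcomes.
The number of ordered 5-tuples from {1,…,6} summing to 10 is 126.
P(sum = 10) = 126/7776 = 7/432.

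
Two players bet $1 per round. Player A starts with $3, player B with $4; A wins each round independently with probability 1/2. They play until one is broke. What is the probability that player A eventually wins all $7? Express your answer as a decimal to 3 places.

0.429

With a fair step, P(i) = ½P(i−1) + ½P(i+1) with P(0)=0, P(7)=1 has the linear solution P(i) = i/7.
P(3) = 3/7 ≈ 0.429.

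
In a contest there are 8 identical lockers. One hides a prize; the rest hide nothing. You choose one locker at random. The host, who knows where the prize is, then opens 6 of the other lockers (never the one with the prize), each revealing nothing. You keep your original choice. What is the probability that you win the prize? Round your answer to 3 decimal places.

The host can always open 6 empty lockers regardless of your choice, so the reveals give no information about your original locker.
P(win by staying) = 1/8 ≈ 0.125.

0.125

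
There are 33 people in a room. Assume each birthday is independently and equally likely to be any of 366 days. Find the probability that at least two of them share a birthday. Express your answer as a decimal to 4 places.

It's easier to compute the probability that all 33 are distinct.
P(all distinct) = 366/366 · 365/366 · ··· · 334/366 ≈ 0.2260.
So the probability of at least one match is 1 − 0.2260 = 0.7740.

0.7740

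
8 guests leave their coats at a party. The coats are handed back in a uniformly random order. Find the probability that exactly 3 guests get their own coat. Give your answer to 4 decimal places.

Choose which 3 of the 8 are fixed: C(8,3) = 56 ways.
The remaining 5 must have no fixed point: D(5) = 44.
P = 56·44/40320 = 11/180 ≈ 0.0611.

0.0611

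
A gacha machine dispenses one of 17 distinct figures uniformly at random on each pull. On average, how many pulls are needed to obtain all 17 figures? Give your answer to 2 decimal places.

58.47

After i distinct types are collected, each trial gives a new one with probability (17−i)/17, so the expected wait for the next new type is 17/(17−i).
E = 17/17 + 17/16 + 17/15 + 17/14 + 17/13 + 17/12 + 17/11 + 17/10 + 17/9 + 17/8 + 17/7 + 17/6 + 17/5 + 17/4 + 17/3 + 17/2 + 17/1 = 42142223/720720 ≈ 58.47.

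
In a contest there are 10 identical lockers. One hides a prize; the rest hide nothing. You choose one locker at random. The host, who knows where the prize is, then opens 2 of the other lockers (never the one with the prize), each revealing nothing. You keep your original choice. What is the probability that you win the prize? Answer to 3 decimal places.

The host can always open 2 empty lockers regardless of your choice, so the reveals give no information about your original locker.
P(win by staying) = 1/10 ≈ 0.100.

0.100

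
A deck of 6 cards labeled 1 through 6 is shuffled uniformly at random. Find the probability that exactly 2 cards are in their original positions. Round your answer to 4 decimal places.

0.1875

Choose which 2 of the 6 are fixed: C(6,2) = 15 ways.
The remaining 4 must have no fixed point: D(4) = 9.
P = 15·9/720 = 3/16 ≈ 0.1875.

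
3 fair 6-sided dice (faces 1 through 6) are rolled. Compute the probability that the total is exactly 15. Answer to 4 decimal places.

There are 6^3 = 216 equally likely outcomes.
The number of ordered 3-tuples from {1,…,6} summing to 15 is 10.
P(sum = 15) = 10/216 = 5/108 ≈ 0.0463.

0.0463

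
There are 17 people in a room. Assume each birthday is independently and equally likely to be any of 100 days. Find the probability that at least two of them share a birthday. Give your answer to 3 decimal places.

It's easier to compute the probability that all 17 are distinct.
P(all distinct) = 100/100 · 99/100 · ··· · 84/100 ≈ 0.237.
So the probability of at least one match is 1 − 0.237 = 0.763.

0.763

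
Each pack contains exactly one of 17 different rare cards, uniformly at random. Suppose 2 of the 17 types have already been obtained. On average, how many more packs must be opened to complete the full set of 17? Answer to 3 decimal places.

56.410

Starting from 2 distinct types, each trial gives a new one with probability (17−i)/17 when i types are held, so the wait for the next new type is 17/(17−i).
E = 17/15 + 17/14 + 17/13 + 17/12 + 17/11 + 17/10 + 17/9 + 17/8 + 17/7 + 17/6 + 17/5 + 17/4 + 17/3 + 17/2 + 17/1 = 20327869/360360 ≈ 56.410.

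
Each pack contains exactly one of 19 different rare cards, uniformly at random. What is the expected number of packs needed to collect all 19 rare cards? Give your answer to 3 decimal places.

67.407

After i distinct types are collected, each trial gives a new one with probability (19−i)/19, so the expected wait for the next new type is 19/(19−i).
E = 19/19 + 19/18 + 19/17 + 19/16 + 19/15 + 19/14 + 19/13 + 19/12 + 19/11 + 19/10 + 19/9 + 19/8 + 19/7 + 19/6 + 19/5 + 19/4 + 19/3 + 19/2 + 19/1 = 275295799/4084080 ≈ 67.407.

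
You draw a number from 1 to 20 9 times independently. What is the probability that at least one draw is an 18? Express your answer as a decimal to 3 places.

0.370

P(no draw is an 18) = (19/20)^9 ≈ 0.630.
P(at least one) = 1 − 0.630 = 0.370.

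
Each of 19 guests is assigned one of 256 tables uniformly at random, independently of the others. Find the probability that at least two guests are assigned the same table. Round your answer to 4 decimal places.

It's easier to compute the probability that all 19 are distinct.
P(all distinct) = 256/256 · 255/256 · ··· · 238/256 ≈ 0.5043.
So the probability of at least one match is 1 − 0.5043 = 0.4957.

0.4957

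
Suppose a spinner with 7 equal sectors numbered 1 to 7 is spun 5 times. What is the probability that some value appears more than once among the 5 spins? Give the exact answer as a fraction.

2041/2401

P(all 5 different) = 7/7 · 6/7 · ··· · 3/7 = 360/2401.
P(at least two equal) = 1 − 360/2401 = 2041/2401.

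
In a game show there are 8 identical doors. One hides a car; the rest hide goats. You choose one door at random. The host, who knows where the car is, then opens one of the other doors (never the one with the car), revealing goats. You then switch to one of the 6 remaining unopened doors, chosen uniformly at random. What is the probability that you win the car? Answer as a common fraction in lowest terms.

Your original door holds the car with probability 1/8, so the other 7 collectively hold it with probability 7/8.
The host can always find an empty door to open, so this doesn't change that 7/8; it is now spread over the 6 remaining unopened doors.
P(win by switching) = (7/8) · (1/6) = 7/48.

7/48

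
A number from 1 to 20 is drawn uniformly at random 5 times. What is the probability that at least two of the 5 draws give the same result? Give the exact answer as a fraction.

P(all 5 different) = 20/20 · 19/20 · ··· · 16/20 = 2907/5000.
P(at least two equal) = 1 − 2907/5000 = 2093/5000.

2093/5000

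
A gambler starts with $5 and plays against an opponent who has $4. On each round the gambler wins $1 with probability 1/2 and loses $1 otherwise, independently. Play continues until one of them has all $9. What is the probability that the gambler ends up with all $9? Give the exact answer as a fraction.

With a fair step, P(i) = ½P(i−1) + ½P(i+1) with P(0)=0, P(9)=1 has the linear solution P(i) = i/9.
P(5) = 5/9.

5/9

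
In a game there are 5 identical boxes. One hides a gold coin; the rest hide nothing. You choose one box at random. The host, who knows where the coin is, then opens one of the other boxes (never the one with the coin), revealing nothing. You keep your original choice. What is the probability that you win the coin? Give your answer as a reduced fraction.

1/5

The host can always open an empty box regardless of your choice, so this gives no information about your original box.
P(win by staying) = 1/5.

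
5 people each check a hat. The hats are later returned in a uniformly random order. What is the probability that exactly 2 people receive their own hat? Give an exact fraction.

1/6

Choose which 2 of the 5 are fixed: C(5,2) = 10 ways.
The remaining 3 must have no fixed point: D(3) = 2.
P = 10·2/120 = 1/6.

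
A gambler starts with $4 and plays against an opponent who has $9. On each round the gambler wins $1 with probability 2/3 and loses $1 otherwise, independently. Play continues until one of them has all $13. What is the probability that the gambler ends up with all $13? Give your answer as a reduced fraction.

Let r = q/p = (1/3)/(2/3) = 1/2. The recurrence P(i) = p·P(i+1) + q·P(i−1) with P(0)=0, P(13)=1 gives P(i) = (1 − r^i)/(1 − r^13).
P(4) = (1 − (1/2)^4) / (1 − (1/2)^13) = 7680/8191.

7680/8191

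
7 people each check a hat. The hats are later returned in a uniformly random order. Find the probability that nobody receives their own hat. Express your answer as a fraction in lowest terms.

This is the derangement probability: permutations of 7 with no fixed point.
D(7) = 7! · (1 − 1/1! + 1/2! − ··· + (−1)^7/7!) = 1854.
P = 1854/5040 = 103/280.

103/280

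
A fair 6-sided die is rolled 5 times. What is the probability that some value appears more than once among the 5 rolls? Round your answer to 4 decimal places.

0.9074

P(all 5 different) = 6/6 · 5/6 · ··· · 2/6 ≈ 0.0926.
P(at least two equal) = 1 − 0.0926 = 0.9074.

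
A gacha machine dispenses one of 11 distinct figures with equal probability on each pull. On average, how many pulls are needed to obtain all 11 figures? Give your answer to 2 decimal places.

After i distinct types are collected, each trial gives a new one with probability (11−i)/11, so the expected wait for the next new type is 11/(11−i).
E = 11/11 + 11/10 + 11/9 + 11/8 + 11/7 + 11/6 + 11/5 + 11/4 + 11/3 + 11/2 + 11/1 = 83711/2520 ≈ 33.22.

33.22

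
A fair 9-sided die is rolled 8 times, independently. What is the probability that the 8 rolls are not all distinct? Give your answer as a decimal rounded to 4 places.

P(all 8 different) = 9/9 · 8/9 · ··· · 2/9 ≈ 0.0084.
P(at least two equal) = 1 − 0.0084 = 0.9916.

0.9916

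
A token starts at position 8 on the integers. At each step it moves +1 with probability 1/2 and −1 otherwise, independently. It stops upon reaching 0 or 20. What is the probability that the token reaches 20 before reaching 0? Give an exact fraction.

With a fair step, P(i) = ½P(i−1) + ½P(i+1) with P(0)=0, P(20)=1 has the linear solution P(i) = i/20.
P(8) = 8/20 = 2/5.

2/5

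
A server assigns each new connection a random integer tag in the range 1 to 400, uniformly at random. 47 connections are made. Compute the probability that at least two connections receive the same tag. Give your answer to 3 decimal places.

It's easier to compute the probability that all 47 are distinct.
P(all distinct) = 400/400 · 399/400 · ··· · 354/400 ≈ 0.060.
So the probability of at least one match is 1 − 0.060 = 0.940.

0.940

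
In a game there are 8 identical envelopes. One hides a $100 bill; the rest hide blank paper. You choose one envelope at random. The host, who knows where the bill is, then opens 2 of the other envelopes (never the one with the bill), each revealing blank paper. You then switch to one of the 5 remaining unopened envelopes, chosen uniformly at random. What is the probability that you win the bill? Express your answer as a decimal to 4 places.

0.1750

Your original envelope holds the bill with probability 1/8, so the other 7 collectively hold it with probability 7/8.
The host can always find 2 empty envelopes to open, so the reveals don't change that 7/8; it is now spread over the 5 remaining unopened envelopes.
P(win by switching) = (7/8) · (1/5) = 7/40 ≈ 0.1750.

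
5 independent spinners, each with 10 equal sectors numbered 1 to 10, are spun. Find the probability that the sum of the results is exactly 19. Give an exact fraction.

There are 10^5 = 100000 equally likely outcomes.
The number of ordered 5-tuples from {1,…,10} summing to 19 is 2710.
P(sum = 19) = 2710/100000 = 271/10000.

271/10000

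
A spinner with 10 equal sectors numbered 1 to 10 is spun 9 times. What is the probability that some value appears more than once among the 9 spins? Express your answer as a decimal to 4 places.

0.9964

P(all 9 different) = 10/10 · 9/10 · ··· · 2/10 ≈ 0.0036.
P(at least two equal) = 1 − 0.0036 = 0.9964.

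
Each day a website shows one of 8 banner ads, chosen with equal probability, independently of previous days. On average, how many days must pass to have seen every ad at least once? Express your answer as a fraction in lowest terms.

761/35

After i distinct types are collected, each trial gives a new one with probability (8−i)/8, so the expected wait for the next new type is 8/(8−i).
E = 8/8 + 8/7 + 8/6 + 8/5 + 8/4 + 8/3 + 8/2 + 8/1 = 761/35.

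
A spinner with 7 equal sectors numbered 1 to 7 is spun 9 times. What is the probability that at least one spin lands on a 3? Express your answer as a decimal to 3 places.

P(no spin lands on a 3) = (6/7)^9 ≈ 0.250.
P(at least one) = 1 − 0.250 = 0.750.

0.750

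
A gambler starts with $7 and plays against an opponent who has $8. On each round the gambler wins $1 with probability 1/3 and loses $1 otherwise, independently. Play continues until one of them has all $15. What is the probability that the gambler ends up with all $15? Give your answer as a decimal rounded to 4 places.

0.0039

Let r = q/p = (2/3)/(1/3) = 2. The recurrence P(i) = p·P(i+1) + q·P(i−1) with P(0)=0, P(15)=1 gives P(i) = (1 − r^i)/(1 − r^15).
P(7) = (1 − (2)^7) / (1 − (2)^15) = 127/32767 ≈ 0.0039.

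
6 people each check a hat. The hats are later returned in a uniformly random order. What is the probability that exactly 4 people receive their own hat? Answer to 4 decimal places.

Choose which 4 of the 6 are fixed: C(6,4) = 15 ways.
The remaining 2 must have no fixed point: D(2) = 1.
P = 15·1/720 = 1/48 ≈ 0.0208.

0.0208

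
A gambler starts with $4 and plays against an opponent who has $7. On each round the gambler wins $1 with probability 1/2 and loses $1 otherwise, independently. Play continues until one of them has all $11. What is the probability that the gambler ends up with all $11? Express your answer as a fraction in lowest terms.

With a fair step, P(i) = ½P(i−1) + ½P(i+1) with P(0)=0, P(11)=1 has the linear solution P(i) = i/11.
P(4) = 4/11.

4/11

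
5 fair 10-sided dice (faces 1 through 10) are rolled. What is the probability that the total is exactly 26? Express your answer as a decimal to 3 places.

0.059

There are 10^5 = 100000 equally likely outcomes.
The number of ordered 5-tuples from {1,…,10} summing to 26 is 5875.
P(sum = 26) = 5875/100000 = 47/800 ≈ 0.059.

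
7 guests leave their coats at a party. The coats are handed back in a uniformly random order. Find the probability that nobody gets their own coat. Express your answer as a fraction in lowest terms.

This is the derangement probability: permutations of 7 with no fixed point.
D(7) = 7! · (1 − 1/1! + 1/2! − ··· + (−1)^7/7!) = 1854.
P = 1854/5040 = 103/280.

103/280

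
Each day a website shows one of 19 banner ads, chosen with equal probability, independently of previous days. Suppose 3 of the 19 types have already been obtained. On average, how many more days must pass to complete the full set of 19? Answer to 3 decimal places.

64.234

Starting from 3 distinct types, each trial gives a new one with probability (19−i)/19 when i types are held, so the wait for the next new type is 19/(19−i).
E = 19/16 + 19/15 + 19/14 + 19/13 + 19/12 + 19/11 + 19/10 + 19/9 + 19/8 + 19/7 + 19/6 + 19/5 + 19/4 + 19/3 + 19/2 + 19/1 = 46294621/720720 ≈ 64.234.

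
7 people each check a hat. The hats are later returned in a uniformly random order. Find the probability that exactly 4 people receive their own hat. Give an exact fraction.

1/72

Choose which 4 of the 7 are fixed: C(7,4) = 35 ways.
The remaining 3 must have no fixed point: D(3) = 2.
P = 35·2/5040 = 1/72.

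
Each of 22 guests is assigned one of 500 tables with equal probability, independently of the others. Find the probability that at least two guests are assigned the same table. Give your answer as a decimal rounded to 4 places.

0.3742

It's easier to compute the probability that all 22 are distinct.
P(all distinct) = 500/500 · 499/500 · ··· · 479/500 ≈ 0.6258.
So the probability of at least one match is 1 − 0.6258 = 0.3742.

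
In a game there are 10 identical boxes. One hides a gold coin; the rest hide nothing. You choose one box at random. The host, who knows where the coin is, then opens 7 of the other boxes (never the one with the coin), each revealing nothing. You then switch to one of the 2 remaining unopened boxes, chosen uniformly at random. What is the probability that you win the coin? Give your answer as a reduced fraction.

9/20

Your original box holds the coin with probability 1/10, so the other 9 collectively hold it with probability 9/10.
The host can always find 7 empty boxes to open, so the reveals don't change that 9/10; it is now spread over the 2 remaining unopened boxes.
P(win by switching) = (9/10) · (1/2) = 9/20.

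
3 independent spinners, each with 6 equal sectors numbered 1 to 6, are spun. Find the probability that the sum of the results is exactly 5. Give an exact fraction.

There are 6^3 = 216 equally likely outcomes.
The number of ordered 3-tuples from {1,…,6} summing to 5 is 6.
P(sum = 5) = 6/216 = 1/36.

1/36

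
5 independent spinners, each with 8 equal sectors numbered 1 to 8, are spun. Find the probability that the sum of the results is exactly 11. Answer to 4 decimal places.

0.0064

There are 8^5 = 32768 equally likely outcomes.
The number of ordered 5-tuples from {1,…,8} summing to 11 is 210.
P(sum = 11) = 210/32768 = 105/16384 ≈ 0.0064.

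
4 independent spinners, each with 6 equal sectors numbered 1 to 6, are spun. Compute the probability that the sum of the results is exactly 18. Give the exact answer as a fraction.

5/81

There are 6^4 = 1296 equally likely outcomes.
The number of ordered 4-tuples from {1,…,6} summing to 18 is 80.
P(sum = 18) = 80/1296 = 5/81.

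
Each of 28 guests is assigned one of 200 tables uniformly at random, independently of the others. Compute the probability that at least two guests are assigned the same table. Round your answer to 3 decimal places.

It's easier to compute the probability that all 28 are distinct.
P(all distinct) = 200/200 · 199/200 · ··· · 173/200 ≈ 0.138.
So the probability of at least one match is 1 − 0.138 = 0.862.

0.862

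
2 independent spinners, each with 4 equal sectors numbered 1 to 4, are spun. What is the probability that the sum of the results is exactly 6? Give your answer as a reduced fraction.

3/16

There are 4^2 = 16 equally likely outcomes.
The number of ordered 2-tuples from {1,…,4} summing to 6 is 3.
P(sum = 6) = 3/16.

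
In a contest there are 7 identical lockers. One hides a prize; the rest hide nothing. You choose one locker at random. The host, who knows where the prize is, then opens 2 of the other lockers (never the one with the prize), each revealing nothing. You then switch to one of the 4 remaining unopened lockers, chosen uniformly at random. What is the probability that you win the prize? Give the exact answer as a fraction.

Your original locker holds the prize with probability 1/7, so the other 6 collectively hold it with probability 6/7.
The host can always find 2 empty lockers to open, so the reveals don't change that 6/7; it is now spread over the 4 remaining unopened lockers.
P(win by switching) = (6/7) · (1/4) = 3/14.

3/14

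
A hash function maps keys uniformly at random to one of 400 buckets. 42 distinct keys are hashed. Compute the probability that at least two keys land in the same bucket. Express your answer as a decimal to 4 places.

0.8926

It's easier to compute the probability that all 42 are distinct.
P(all distinct) = 400/400 · 399/400 · ··· · 359/400 ≈ 0.1074.
So the probability of at least one match is 1 − 0.1074 = 0.8926.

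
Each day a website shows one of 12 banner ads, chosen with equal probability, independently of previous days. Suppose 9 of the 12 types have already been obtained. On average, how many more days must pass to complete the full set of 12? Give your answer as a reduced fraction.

Starting from 9 distinct types, each trial gives a new one with probability (12−i)/12 when i types are held, so the wait for the next new type is 12/(12−i).
E = 12/3 + 12/2 + 12/1 = 22.

22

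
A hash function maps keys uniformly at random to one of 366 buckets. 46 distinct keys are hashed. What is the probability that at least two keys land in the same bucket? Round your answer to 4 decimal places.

It's easier to compute the probability that all 46 are distinct.
P(all distinct) = 366/366 · 365/366 · ··· · 321/366 ≈ 0.0522.
So the probability of at least one match is 1 − 0.0522 = 0.9478.

0.9478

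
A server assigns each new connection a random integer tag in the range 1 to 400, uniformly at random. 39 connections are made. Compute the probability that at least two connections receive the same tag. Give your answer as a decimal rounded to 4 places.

0.8527

It's easier to compute the probability that all 39 are distinct.
P(all distinct) = 400/400 · 399/400 · ··· · 362/400 ≈ 0.1473.
So the probability of at least one match is 1 − 0.1473 = 0.8527.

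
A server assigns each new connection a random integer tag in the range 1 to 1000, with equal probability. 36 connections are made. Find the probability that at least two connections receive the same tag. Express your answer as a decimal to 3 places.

It's easier to compute the probability that all 36 are distinct.
P(all distinct) = 1000/1000 · 999/1000 · ··· · 965/1000 ≈ 0.529.
So the probability of at least one match is 1 − 0.529 = 0.471.

0.471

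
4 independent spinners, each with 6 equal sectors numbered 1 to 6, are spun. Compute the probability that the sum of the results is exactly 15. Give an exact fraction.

35/324

There are 6^4 = 1296 equally likely outcomes.
The number of ordered 4-tuples from {1,…,6} summing to 15 is 140.
P(sum = 15) = 140/1296 = 35/324.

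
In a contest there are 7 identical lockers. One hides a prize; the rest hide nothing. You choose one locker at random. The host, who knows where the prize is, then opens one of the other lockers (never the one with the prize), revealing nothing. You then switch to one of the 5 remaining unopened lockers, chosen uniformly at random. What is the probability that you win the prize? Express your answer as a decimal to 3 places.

Your original locker holds the prize with probability 1/7, so the other 6 collectively hold it with probability 6/7.
The host can always find an empty locker to open, so this doesn't change that 6/7; it is now spread over the 5 remaining unopened lockers.
P(win by switching) = (6/7) · (1/5) = 6/35 ≈ 0.171.

0.171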